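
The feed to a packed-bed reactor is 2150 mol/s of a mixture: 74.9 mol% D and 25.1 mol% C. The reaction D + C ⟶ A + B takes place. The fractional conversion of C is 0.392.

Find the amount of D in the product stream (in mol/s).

1400 mol/s

C reacted = 0.392 × 539.6 = 211.5 mol/s; ν_C = −1, so ξ = 211.5/1 = 211.5 mol/s.
Outlet amounts (n = n₀ + ν ξ):
  D: 1610 − 1(211.5) = 1399
  C: 539.6 − 1(211.5) = 328.1
  A: 0 + 1(211.5) = 211.5
  B: 0 + 1(211.5) = 211.5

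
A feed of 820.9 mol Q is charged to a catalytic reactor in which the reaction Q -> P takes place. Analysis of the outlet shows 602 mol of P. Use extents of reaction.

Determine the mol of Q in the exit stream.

219 mol

For P: n = n₀ + 1ξ → 602 = 0 + 1ξ, giving ξ = 602 mol.
Outlet amounts (n = n₀ + ν ξ):
  Q: 820.9 − 1(602) = 218.9
  P: 0 + 1(602) = 602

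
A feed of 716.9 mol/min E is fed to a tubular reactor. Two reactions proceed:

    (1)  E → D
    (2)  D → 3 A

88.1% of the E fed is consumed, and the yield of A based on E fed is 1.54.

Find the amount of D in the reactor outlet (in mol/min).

264 mol/min

Conversion of E: E consumed = 1ξ₁ = 0.881 × 716.9 → ξ₁ = 631.6 mol/min.
Yield of A: 3ξ₂ / 716.9 = 1.54 → ξ₂ = 368 mol/min.
Outlet amounts (n = n₀ + Σ ν·ξ):
  E: 716.9 − 1(631.6) = 85.31
  D: 0 + 1(631.6) − 1(368) = 263.6
  A: 0 + 3(368) = 1104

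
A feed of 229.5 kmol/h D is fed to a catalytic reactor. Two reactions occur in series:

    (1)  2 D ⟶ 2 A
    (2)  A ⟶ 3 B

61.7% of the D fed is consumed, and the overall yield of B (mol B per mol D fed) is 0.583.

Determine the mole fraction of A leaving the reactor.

0.304

Conversion of D: D consumed = 2ξ₁ = 0.617 × 229.5 → ξ₁ = 70.8 kmol/h.
Yield of B: 3ξ₂ / 229.5 = 0.583 → ξ₂ = 44.6 kmol/h.
Outlet amounts (n = n₀ + Σ ν·ξ):
  D: 229.5 − 2(70.8) = 87.9
  A: 0 + 2(70.8) − 1(44.6) = 97
  B: 0 + 3(44.6) = 133.8
Total out = 318.7 kmol/h; y_A = 97 / 318.7 = 0.3044.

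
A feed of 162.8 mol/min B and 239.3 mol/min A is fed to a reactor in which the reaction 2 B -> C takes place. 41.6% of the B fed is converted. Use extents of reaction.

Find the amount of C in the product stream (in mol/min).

33.9 mol/min

B reacted = 0.416 × 162.8 = 67.72 mol/min; ν_B = −2, so ξ = 67.72/2 = 33.86 mol/min.
Outlet amounts (n = n₀ + ν ξ):
  B: 162.8 − 2(33.86) = 95.08
  C: 0 + 1(33.86) = 33.86
  A: 239.3 (inert)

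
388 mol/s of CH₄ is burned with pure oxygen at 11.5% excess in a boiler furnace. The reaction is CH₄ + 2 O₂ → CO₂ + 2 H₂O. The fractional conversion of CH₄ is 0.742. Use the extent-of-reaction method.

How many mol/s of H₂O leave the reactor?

576 mol/s

Stoichiometric O₂ = 2 × 388 = 776 mol/s; O₂ fed = 776 × 1.115 = 865.2 mol/s.
Fuel reacted = 0.742 × 388 → ξ = 287.9 mol/s.
Outlet (n = n₀ + ν ξ):
  CH₄: 388 − 1(287.9) = 100.1
  O₂: 865.2 − 2(287.9) = 289.4
  CO₂: 0 + 1(287.9) = 287.9
  H₂O: 0 + 2(287.9) = 575.8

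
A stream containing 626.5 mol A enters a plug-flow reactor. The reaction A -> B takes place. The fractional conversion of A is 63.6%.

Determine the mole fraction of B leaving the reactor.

0.636

A reacted = 0.636 × 626.5 = 398.5 mol; ν_A = −1, so ξ = 398.5/1 = 398.5 mol.
Outlet amounts (n = n₀ + ν ξ):
  A: 626.5 − 1(398.5) = 228
  B: 0 + 1(398.5) = 398.5
Total out = 626.5 mol; y_B = 398.5 / 626.5 = 0.636.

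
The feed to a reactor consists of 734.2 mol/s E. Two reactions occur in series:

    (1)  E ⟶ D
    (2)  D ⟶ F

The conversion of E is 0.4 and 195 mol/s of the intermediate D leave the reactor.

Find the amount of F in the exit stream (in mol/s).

98.7 mol/s

Conversion of E: E consumed = 1ξ₁ = 0.4 × 734.2 → ξ₁ = 293.7 mol/s.
D balance: n_D = 0 + 1ξ₁ − 1ξ₂ = 195 → ξ₂ = (1·293.7 − 195)/1 = 98.68 mol/s.
Outlet amounts (n = n₀ + Σ ν·ξ):
  E: 734.2 − 1(293.7) = 440.5
  D: 0 + 1(293.7) − 1(98.68) = 195
  F: 0 + 1(98.68) = 98.68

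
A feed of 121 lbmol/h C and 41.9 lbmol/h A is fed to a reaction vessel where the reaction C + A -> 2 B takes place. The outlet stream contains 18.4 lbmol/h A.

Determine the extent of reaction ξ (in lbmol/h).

For A: n = n₀ − 1ξ → 18.4 = 41.9 − 1ξ, giving ξ = 23.5 lbmol/h.
Outlet amounts (n = n₀ + ν ξ):
  C: 121 − 1(23.5) = 97.5
  A: 41.9 − 1(23.5) = 18.4
  B: 0 + 2(23.5) = 47

ξ = 23.5 lbmol/h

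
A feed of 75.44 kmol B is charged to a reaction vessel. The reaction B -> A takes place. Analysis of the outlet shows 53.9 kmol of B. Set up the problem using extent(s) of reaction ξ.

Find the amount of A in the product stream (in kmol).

For B: n = n₀ − 1ξ → 53.9 = 75.44 − 1ξ, giving ξ = 21.54 kmol.
Outlet amounts (n = n₀ + ν ξ):
  B: 75.44 − 1(21.54) = 53.9
  A: 0 + 1(21.54) = 21.54

21.5 kmol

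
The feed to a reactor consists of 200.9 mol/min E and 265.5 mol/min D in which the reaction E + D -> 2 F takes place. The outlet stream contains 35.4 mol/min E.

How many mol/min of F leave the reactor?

331 mol/min

For E: n = n₀ − 1ξ → 35.4 = 200.9 − 1ξ, giving ξ = 165.5 mol/min.
Outlet amounts (n = n₀ + ν ξ):
  E: 200.9 − 1(165.5) = 35.4
  D: 265.5 − 1(165.5) = 100
  F: 0 + 2(165.5) = 331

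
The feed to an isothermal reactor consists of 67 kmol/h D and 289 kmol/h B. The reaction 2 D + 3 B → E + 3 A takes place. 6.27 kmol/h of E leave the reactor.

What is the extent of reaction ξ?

ξ = 6.27 kmol/h

For E: n = n₀ + 1ξ → 6.27 = 0 + 1ξ, giving ξ = 6.27 kmol/h.
Outlet amounts (n = n₀ + ν ξ):
  D: 67 − 2(6.27) = 54.46
  B: 289 − 3(6.27) = 270.2
  E: 0 + 1(6.27) = 6.27
  A: 0 + 3(6.27) = 18.81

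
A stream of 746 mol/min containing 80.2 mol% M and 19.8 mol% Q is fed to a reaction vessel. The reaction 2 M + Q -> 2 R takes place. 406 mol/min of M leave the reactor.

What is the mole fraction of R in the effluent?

0.296

For M: n = n₀ − 2ξ → 406 = 598.3 − 2ξ, giving ξ = 96.15 mol/min.
Outlet amounts (n = n₀ + ν ξ):
  M: 598.3 − 2(96.15) = 406
  Q: 147.7 − 1(96.15) = 51.56
  R: 0 + 2(96.15) = 192.3
Total out = 649.9 mol/min; y_R = 192.3 / 649.9 = 0.2959.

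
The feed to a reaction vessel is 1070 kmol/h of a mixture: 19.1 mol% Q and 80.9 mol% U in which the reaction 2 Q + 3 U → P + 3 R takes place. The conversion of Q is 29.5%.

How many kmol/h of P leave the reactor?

30.1 kmol/h

Q reacted = 0.295 × 204.4 = 60.29 kmol/h; ν_Q = −2, so ξ = 60.29/2 = 30.14 kmol/h.
Outlet amounts (n = n₀ + ν ξ):
  Q: 204.4 − 2(30.14) = 144.1
  U: 865.6 − 3(30.14) = 775.2
  P: 0 + 1(30.14) = 30.14
  R: 0 + 3(30.14) = 90.43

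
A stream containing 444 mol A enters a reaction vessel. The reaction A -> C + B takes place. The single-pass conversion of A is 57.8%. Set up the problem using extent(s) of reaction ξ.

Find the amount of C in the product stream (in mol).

257 mol

A reacted = 0.578 × 444 = 256.6 mol; ν_A = −1, so ξ = 256.6/1 = 256.6 mol.
Outlet amounts (n = n₀ + ν ξ):
  A: 444 − 1(256.6) = 187.4
  C: 0 + 1(256.6) = 256.6
  B: 0 + 1(256.6) = 256.6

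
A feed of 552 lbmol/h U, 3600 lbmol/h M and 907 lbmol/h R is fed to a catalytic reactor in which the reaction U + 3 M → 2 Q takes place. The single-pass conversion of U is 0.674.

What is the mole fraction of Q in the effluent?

U reacted = 0.674 × 552 = 372 lbmol/h; ν_U = −1, so ξ = 372/1 = 372 lbmol/h.
Outlet amounts (n = n₀ + ν ξ):
  U: 552 − 1(372) = 180
  M: 3600 − 3(372) = 2484
  Q: 0 + 2(372) = 744.1
  R: 907 (inert)
Total out = 4315 lbmol/h; y_Q = 744.1 / 4315 = 0.1724.

0.172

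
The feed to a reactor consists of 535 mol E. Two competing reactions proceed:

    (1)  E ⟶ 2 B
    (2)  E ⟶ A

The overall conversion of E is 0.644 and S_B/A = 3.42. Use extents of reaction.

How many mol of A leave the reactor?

Conversion of E: E consumed = 0.644 × 535 = 344.5 mol = 1ξ₁ + 1ξ₂.
Selectivity: 2ξ₁ / (1ξ₂) = 3.42 → ξ₁ = 1.71 ξ₂.
Substitute: (1·1.71 + 1) ξ₂ = 344.5 → ξ₂ = 127.1 mol, ξ₁ = 217.4 mol.
Outlet amounts (n = n₀ + Σ ν·ξ):
  E: 535 − 1(217.4) − 1(127.1) = 190.5
  B: 0 + 2(217.4) = 434.8
  A: 0 + 1(127.1) = 127.1

127 mol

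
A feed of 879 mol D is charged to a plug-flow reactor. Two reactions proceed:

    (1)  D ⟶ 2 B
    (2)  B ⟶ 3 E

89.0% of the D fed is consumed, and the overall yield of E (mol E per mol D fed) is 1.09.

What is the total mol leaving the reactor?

2300 mol

Conversion of D: D consumed = 1ξ₁ = 0.89 × 879 → ξ₁ = 782.3 mol.
Yield of E: 3ξ₂ / 879 = 1.09 → ξ₂ = 319.4 mol.
Outlet amounts (n = n₀ + Σ ν·ξ):
  D: 879 − 1(782.3) = 96.69
  B: 0 + 2(782.3) − 1(319.4) = 1245
  E: 0 + 3(319.4) = 958.1
Total out = 96.69 + 1245 + 958.1 = 2300 mol.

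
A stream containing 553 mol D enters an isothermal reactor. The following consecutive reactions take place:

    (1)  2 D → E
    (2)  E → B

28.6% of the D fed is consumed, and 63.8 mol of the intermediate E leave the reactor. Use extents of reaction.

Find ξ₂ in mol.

Conversion of D: D consumed = 2ξ₁ = 0.286 × 553 → ξ₁ = 79.08 mol.
E balance: n_E = 0 + 1ξ₁ − 1ξ₂ = 63.8 → ξ₂ = (1·79.08 − 63.8)/1 = 15.28 mol.
Outlet amounts (n = n₀ + Σ ν·ξ):
  D: 553 − 2(79.08) = 394.8
  E: 0 + 1(79.08) − 1(15.28) = 63.8
  B: 0 + 1(15.28) = 15.28

ξ₂ = 15.3 mol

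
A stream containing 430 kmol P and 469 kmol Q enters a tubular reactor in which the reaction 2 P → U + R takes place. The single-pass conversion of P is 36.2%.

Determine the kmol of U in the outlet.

P reacted = 0.362 × 430 = 155.7 kmol; ν_P = −2, so ξ = 155.7/2 = 77.83 kmol.
Outlet amounts (n = n₀ + ν ξ):
  P: 430 − 2(77.83) = 274.3
  U: 0 + 1(77.83) = 77.83
  R: 0 + 1(77.83) = 77.83
  Q: 469 (inert)

77.8 kmol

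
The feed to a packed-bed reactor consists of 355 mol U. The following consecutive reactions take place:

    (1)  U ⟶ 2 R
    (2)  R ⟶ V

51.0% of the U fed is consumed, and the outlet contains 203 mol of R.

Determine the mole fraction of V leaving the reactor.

0.297

Conversion of U: U consumed = 1ξ₁ = 0.51 × 355 → ξ₁ = 181.1 mol.
R balance: n_R = 0 + 2ξ₁ − 1ξ₂ = 203 → ξ₂ = (2·181.1 − 203)/1 = 159.1 mol.
Outlet amounts (n = n₀ + Σ ν·ξ):
  U: 355 − 1(181.1) = 173.9
  R: 0 + 2(181.1) − 1(159.1) = 203
  V: 0 + 1(159.1) = 159.1
Total out = 536 mol; y_V = 159.1 / 536 = 0.2968.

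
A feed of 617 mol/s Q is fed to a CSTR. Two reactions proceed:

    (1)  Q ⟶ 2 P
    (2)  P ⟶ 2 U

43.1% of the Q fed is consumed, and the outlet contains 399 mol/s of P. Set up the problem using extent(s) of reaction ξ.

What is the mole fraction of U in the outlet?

Conversion of Q: Q consumed = 1ξ₁ = 0.431 × 617 → ξ₁ = 265.9 mol/s.
P balance: n_P = 0 + 2ξ₁ − 1ξ₂ = 399 → ξ₂ = (2·265.9 − 399)/1 = 132.9 mol/s.
Outlet amounts (n = n₀ + Σ ν·ξ):
  Q: 617 − 1(265.9) = 351.1
  P: 0 + 2(265.9) − 1(132.9) = 399
  U: 0 + 2(132.9) = 265.7
Total out = 1016 mol/s; y_U = 265.7 / 1016 = 0.2616.

0.262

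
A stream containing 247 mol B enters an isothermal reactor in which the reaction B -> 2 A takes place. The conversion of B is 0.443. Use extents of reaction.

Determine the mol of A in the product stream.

B reacted = 0.443 × 247 = 109.4 mol; ν_B = −1, so ξ = 109.4/1 = 109.4 mol.
Outlet amounts (n = n₀ + ν ξ):
  B: 247 − 1(109.4) = 137.6
  A: 0 + 2(109.4) = 218.8

219 mol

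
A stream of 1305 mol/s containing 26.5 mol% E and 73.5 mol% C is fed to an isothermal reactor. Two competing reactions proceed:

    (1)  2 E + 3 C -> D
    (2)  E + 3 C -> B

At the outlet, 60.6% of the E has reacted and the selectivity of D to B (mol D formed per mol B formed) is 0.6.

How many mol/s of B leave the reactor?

Conversion of E: E consumed = 0.606 × 345.8 = 209.6 mol/s = 2ξ₁ + 1ξ₂.
Selectivity: 1ξ₁ / (1ξ₂) = 0.6 → ξ₁ = 0.6 ξ₂.
Substitute: (2·0.6 + 1) ξ₂ = 209.6 → ξ₂ = 95.26 mol/s, ξ₁ = 57.16 mol/s.
Outlet amounts (n = n₀ + Σ ν·ξ):
  E: 345.8 − 2(57.16) − 1(95.26) = 136.3
  C: 959.2 − 3(57.16) − 3(95.26) = 501.9
  D: 0 + 1(57.16) = 57.16
  B: 0 + 1(95.26) = 95.26

95.3 mol/s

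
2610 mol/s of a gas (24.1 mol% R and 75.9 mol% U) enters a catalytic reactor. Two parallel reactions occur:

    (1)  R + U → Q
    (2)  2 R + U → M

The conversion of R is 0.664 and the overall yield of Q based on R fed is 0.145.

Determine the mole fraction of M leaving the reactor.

Yield of Q: 1ξ₁ / 629 = 0.145 → ξ₁ = 91.21 mol/s.
Conversion of R: 1ξ₁ + 2ξ₂ = 0.664 × 629 = 417.7 → ξ₂ = 163.2 mol/s.
Outlet amounts (n = n₀ + Σ ν·ξ):
  R: 629 − 1(91.21) − 2(163.2) = 211.3
  U: 1981 − 1(91.21) − 1(163.2) = 1727
  Q: 0 + 1(91.21) = 91.21
  M: 0 + 1(163.2) = 163.2
Total out = 2192 mol/s; y_M = 163.2 / 2192 = 0.07445.

0.0745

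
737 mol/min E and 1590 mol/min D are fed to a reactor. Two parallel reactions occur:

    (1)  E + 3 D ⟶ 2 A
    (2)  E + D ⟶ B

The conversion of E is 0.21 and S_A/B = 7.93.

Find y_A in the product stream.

Conversion of E: E consumed = 0.21 × 737 = 154.8 mol/min = 1ξ₁ + 1ξ₂.
Selectivity: 2ξ₁ / (1ξ₂) = 7.93 → ξ₁ = 3.965 ξ₂.
Substitute: (1·3.965 + 1) ξ₂ = 154.8 → ξ₂ = 31.17 mol/min, ξ₁ = 123.6 mol/min.
Outlet amounts (n = n₀ + Σ ν·ξ):
  E: 737 − 1(123.6) − 1(31.17) = 582.2
  D: 1590 − 3(123.6) − 1(31.17) = 1188
  A: 0 + 2(123.6) = 247.2
  B: 0 + 1(31.17) = 31.17
Total out = 2049 mol/min; y_A = 247.2 / 2049 = 0.1207.

0.121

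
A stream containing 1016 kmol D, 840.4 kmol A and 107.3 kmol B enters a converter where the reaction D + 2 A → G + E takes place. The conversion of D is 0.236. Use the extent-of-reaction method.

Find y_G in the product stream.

0.139

D reacted = 0.236 × 1016 = 239.8 kmol; ν_D = −1, so ξ = 239.8/1 = 239.8 kmol.
Outlet amounts (n = n₀ + ν ξ):
  D: 1016 − 1(239.8) = 776.2
  A: 840.4 − 2(239.8) = 360.8
  G: 0 + 1(239.8) = 239.8
  E: 0 + 1(239.8) = 239.8
  B: 107.3 (inert)
Total out = 1724 kmol; y_G = 239.8 / 1724 = 0.1391.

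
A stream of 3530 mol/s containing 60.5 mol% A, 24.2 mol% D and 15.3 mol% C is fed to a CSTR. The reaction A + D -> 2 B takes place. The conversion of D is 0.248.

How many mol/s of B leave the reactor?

D reacted = 0.248 × 854.3 = 211.9 mol/s; ν_D = −1, so ξ = 211.9/1 = 211.9 mol/s.
Outlet amounts (n = n₀ + ν ξ):
  A: 2136 − 1(211.9) = 1924
  D: 854.3 − 1(211.9) = 642.4
  B: 0 + 2(211.9) = 423.7
  C: 540.1 (inert)

424 mol/s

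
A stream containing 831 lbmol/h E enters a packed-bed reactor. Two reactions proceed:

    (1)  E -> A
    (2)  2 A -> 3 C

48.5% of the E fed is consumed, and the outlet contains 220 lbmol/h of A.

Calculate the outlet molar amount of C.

Conversion of E: E consumed = 1ξ₁ = 0.485 × 831 → ξ₁ = 403 lbmol/h.
A balance: n_A = 0 + 1ξ₁ − 2ξ₂ = 220 → ξ₂ = (1·403 − 220)/2 = 91.52 lbmol/h.
Outlet amounts (n = n₀ + Σ ν·ξ):
  E: 831 − 1(403) = 428
  A: 0 + 1(403) − 2(91.52) = 220
  C: 0 + 3(91.52) = 274.6

275 lbmol/h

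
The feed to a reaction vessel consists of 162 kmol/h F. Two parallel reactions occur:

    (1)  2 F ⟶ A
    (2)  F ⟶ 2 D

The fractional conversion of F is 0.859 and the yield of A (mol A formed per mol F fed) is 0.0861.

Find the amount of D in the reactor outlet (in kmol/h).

223 kmol/h

Yield of A: 1ξ₁ / 162 = 0.0861 → ξ₁ = 13.95 kmol/h.
Conversion of F: 2ξ₁ + 1ξ₂ = 0.859 × 162 = 139.2 → ξ₂ = 111.3 kmol/h.
Outlet amounts (n = n₀ + Σ ν·ξ):
  F: 162 − 2(13.95) − 1(111.3) = 22.84
  A: 0 + 1(13.95) = 13.95
  D: 0 + 2(111.3) = 222.5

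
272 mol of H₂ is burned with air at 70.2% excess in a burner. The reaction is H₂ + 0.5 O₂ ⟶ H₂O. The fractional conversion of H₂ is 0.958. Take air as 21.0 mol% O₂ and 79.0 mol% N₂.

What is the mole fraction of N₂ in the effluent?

0.7

Stoichiometric O₂ = 0.5 × 272 = 136 mol; O₂ fed = 136 × 1.702 = 231.5 mol.
N₂ fed = 231.5 × 79/21 = 870.8 mol.
Fuel reacted = 0.958 × 272 → ξ = 260.6 mol.
Outlet (n = n₀ + ν ξ):
  H₂: 272 − 1(260.6) = 11.42
  O₂: 231.5 − 0.5(260.6) = 101.2
  N₂: 870.8 (inert)
  H₂O: 0 + 1(260.6) = 260.6
Total out = 1244 mol; y_N₂ = 870.8 / 1244 = 0.7.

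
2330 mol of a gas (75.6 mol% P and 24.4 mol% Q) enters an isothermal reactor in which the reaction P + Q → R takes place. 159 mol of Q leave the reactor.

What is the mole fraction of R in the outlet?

For Q: n = n₀ − 1ξ → 159 = 568.5 − 1ξ, giving ξ = 409.5 mol.
Outlet amounts (n = n₀ + ν ξ):
  P: 1761 − 1(409.5) = 1352
  Q: 568.5 − 1(409.5) = 159
  R: 0 + 1(409.5) = 409.5
Total out = 1920 mol; y_R = 409.5 / 1920 = 0.2132.

0.213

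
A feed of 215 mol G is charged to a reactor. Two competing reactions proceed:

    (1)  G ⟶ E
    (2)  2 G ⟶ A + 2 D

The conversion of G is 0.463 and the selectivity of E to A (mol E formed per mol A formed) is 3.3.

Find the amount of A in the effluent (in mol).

Conversion of G: G consumed = 0.463 × 215 = 99.55 mol = 1ξ₁ + 2ξ₂.
Selectivity: 1ξ₁ / (1ξ₂) = 3.3 → ξ₁ = 3.3 ξ₂.
Substitute: (1·3.3 + 2) ξ₂ = 99.55 → ξ₂ = 18.78 mol, ξ₁ = 61.98 mol.
Outlet amounts (n = n₀ + Σ ν·ξ):
  G: 215 − 1(61.98) − 2(18.78) = 115.5
  E: 0 + 1(61.98) = 61.98
  A: 0 + 1(18.78) = 18.78
  D: 0 + 2(18.78) = 37.56

18.8 mol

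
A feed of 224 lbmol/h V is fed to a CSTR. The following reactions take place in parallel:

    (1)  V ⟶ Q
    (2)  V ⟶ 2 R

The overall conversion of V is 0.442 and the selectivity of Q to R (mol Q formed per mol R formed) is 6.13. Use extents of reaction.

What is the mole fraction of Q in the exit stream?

0.395

Conversion of V: V consumed = 0.442 × 224 = 99.01 lbmol/h = 1ξ₁ + 1ξ₂.
Selectivity: 1ξ₁ / (2ξ₂) = 6.13 → ξ₁ = 12.26 ξ₂.
Substitute: (1·12.26 + 1) ξ₂ = 99.01 → ξ₂ = 7.467 lbmol/h, ξ₁ = 91.54 lbmol/h.
Outlet amounts (n = n₀ + Σ ν·ξ):
  V: 224 − 1(91.54) − 1(7.467) = 125
  Q: 0 + 1(91.54) = 91.54
  R: 0 + 2(7.467) = 14.93
Total out = 231.5 lbmol/h; y_Q = 91.54 / 231.5 = 0.3955.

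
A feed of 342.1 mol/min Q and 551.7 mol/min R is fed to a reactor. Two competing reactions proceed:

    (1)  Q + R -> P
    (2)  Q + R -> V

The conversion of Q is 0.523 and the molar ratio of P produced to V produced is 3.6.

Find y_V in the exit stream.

Conversion of Q: Q consumed = 0.523 × 342.1 = 178.9 mol/min = 1ξ₁ + 1ξ₂.
Selectivity: 1ξ₁ / (1ξ₂) = 3.6 → ξ₁ = 3.6 ξ₂.
Substitute: (1·3.6 + 1) ξ₂ = 178.9 → ξ₂ = 38.9 mol/min, ξ₁ = 140 mol/min.
Outlet amounts (n = n₀ + Σ ν·ξ):
  Q: 342.1 − 1(140) − 1(38.9) = 163.2
  R: 551.7 − 1(140) − 1(38.9) = 372.8
  P: 0 + 1(140) = 140
  V: 0 + 1(38.9) = 38.9
Total out = 714.9 mol/min; y_V = 38.9 / 714.9 = 0.05441.

0.0544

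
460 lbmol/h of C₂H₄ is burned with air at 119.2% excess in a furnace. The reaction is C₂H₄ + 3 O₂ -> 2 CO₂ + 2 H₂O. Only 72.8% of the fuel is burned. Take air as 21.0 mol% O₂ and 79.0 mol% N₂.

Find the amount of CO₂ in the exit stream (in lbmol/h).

670 lbmol/h

Stoichiometric O₂ = 3 × 460 = 1380 lbmol/h; O₂ fed = 1380 × 2.192 = 3025 lbmol/h.
N₂ fed = 3025 × 79/21 = 11380 lbmol/h.
Fuel reacted = 0.728 × 460 → ξ = 334.9 lbmol/h.
Outlet (n = n₀ + ν ξ):
  C₂H₄: 460 − 1(334.9) = 125.1
  O₂: 3025 − 3(334.9) = 2020
  N₂: 11380 (inert)
  CO₂: 0 + 2(334.9) = 669.8
  H₂O: 0 + 2(334.9) = 669.8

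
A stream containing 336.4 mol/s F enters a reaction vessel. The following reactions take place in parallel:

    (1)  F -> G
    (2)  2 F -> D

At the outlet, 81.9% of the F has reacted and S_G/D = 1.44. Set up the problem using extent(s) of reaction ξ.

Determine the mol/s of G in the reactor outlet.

Conversion of F: F consumed = 0.819 × 336.4 = 275.5 mol/s = 1ξ₁ + 2ξ₂.
Selectivity: 1ξ₁ / (1ξ₂) = 1.44 → ξ₁ = 1.44 ξ₂.
Substitute: (1·1.44 + 2) ξ₂ = 275.5 → ξ₂ = 80.09 mol/s, ξ₁ = 115.3 mol/s.
Outlet amounts (n = n₀ + Σ ν·ξ):
  F: 336.4 − 1(115.3) − 2(80.09) = 60.89
  G: 0 + 1(115.3) = 115.3
  D: 0 + 1(80.09) = 80.09

115 mol/s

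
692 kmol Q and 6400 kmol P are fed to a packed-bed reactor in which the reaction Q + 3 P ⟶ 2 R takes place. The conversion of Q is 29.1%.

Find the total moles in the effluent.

Q reacted = 0.291 × 692 = 201.4 kmol; ν_Q = −1, so ξ = 201.4/1 = 201.4 kmol.
Outlet amounts (n = n₀ + ν ξ):
  Q: 692 − 1(201.4) = 490.6
  P: 6400 − 3(201.4) = 5796
  R: 0 + 2(201.4) = 402.7
Total out = 490.6 + 5796 + 402.7 = 6689 kmol.

6690 kmol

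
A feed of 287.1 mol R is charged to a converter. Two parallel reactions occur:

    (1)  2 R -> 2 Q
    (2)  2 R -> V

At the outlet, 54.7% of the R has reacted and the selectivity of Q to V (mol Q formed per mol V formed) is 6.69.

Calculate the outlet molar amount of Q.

Conversion of R: R consumed = 0.547 × 287.1 = 157 mol = 2ξ₁ + 2ξ₂.
Selectivity: 2ξ₁ / (1ξ₂) = 6.69 → ξ₁ = 3.345 ξ₂.
Substitute: (2·3.345 + 2) ξ₂ = 157 → ξ₂ = 18.07 mol, ξ₁ = 60.45 mol.
Outlet amounts (n = n₀ + Σ ν·ξ):
  R: 287.1 − 2(60.45) − 2(18.07) = 130.1
  Q: 0 + 2(60.45) = 120.9
  V: 0 + 1(18.07) = 18.07

121 mol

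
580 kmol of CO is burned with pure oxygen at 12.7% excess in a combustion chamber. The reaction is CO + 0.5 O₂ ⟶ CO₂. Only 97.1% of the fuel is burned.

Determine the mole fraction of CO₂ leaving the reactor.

Stoichiometric O₂ = 0.5 × 580 = 290 kmol; O₂ fed = 290 × 1.127 = 326.8 kmol.
Fuel reacted = 0.971 × 580 → ξ = 563.2 kmol.
Outlet (n = n₀ + ν ξ):
  CO: 580 − 1(563.2) = 16.82
  O₂: 326.8 − 0.5(563.2) = 45.24
  CO₂: 0 + 1(563.2) = 563.2
Total out = 625.2 kmol; y_CO₂ = 563.2 / 625.2 = 0.9007.

0.901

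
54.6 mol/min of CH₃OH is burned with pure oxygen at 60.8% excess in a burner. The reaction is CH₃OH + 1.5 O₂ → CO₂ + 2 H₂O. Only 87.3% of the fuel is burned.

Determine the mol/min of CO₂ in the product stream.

Stoichiometric O₂ = 1.5 × 54.6 = 81.9 mol/min; O₂ fed = 81.9 × 1.608 = 131.7 mol/min.
Fuel reacted = 0.873 × 54.6 → ξ = 47.67 mol/min.
Outlet (n = n₀ + ν ξ):
  CH₃OH: 54.6 − 1(47.67) = 6.934
  O₂: 131.7 − 1.5(47.67) = 60.2
  CO₂: 0 + 1(47.67) = 47.67
  H₂O: 0 + 2(47.67) = 95.33

47.7 mol/min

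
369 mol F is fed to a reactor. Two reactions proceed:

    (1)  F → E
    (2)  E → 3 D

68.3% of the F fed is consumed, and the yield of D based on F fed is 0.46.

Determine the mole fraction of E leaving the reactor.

0.405

Conversion of F: F consumed = 1ξ₁ = 0.683 × 369 → ξ₁ = 252 mol.
Yield of D: 3ξ₂ / 369 = 0.46 → ξ₂ = 56.58 mol.
Outlet amounts (n = n₀ + Σ ν·ξ):
  F: 369 − 1(252) = 117
  E: 0 + 1(252) − 1(56.58) = 195.4
  D: 0 + 3(56.58) = 169.7
Total out = 482.2 mol; y_E = 195.4 / 482.2 = 0.4054.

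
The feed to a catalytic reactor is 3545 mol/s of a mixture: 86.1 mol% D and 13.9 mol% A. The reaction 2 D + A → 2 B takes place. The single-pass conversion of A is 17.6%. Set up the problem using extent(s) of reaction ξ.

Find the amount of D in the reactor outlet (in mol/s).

A reacted = 0.176 × 492.8 = 86.72 mol/s; ν_A = −1, so ξ = 86.72/1 = 86.72 mol/s.
Outlet amounts (n = n₀ + ν ξ):
  D: 3052 − 2(86.72) = 2879
  A: 492.8 − 1(86.72) = 406
  B: 0 + 2(86.72) = 173.4

2880 mol/s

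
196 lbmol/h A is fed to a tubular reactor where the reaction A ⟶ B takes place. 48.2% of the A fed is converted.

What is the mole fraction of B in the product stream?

0.482

A reacted = 0.482 × 196 = 94.47 lbmol/h; ν_A = −1, so ξ = 94.47/1 = 94.47 lbmol/h.
Outlet amounts (n = n₀ + ν ξ):
  A: 196 − 1(94.47) = 101.5
  B: 0 + 1(94.47) = 94.47
Total out = 196 lbmol/h; y_B = 94.47 / 196 = 0.482.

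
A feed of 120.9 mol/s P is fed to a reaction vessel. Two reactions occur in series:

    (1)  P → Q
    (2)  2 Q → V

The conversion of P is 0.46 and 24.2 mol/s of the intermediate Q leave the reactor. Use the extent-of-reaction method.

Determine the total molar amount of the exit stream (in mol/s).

105 mol/s

Conversion of P: P consumed = 1ξ₁ = 0.46 × 120.9 → ξ₁ = 55.61 mol/s.
Q balance: n_Q = 0 + 1ξ₁ − 2ξ₂ = 24.2 → ξ₂ = (1·55.61 − 24.2)/2 = 15.71 mol/s.
Outlet amounts (n = n₀ + Σ ν·ξ):
  P: 120.9 − 1(55.61) = 65.29
  Q: 0 + 1(55.61) − 2(15.71) = 24.2
  V: 0 + 1(15.71) = 15.71
Total out = 65.29 + 24.2 + 15.71 = 105.2 mol/s.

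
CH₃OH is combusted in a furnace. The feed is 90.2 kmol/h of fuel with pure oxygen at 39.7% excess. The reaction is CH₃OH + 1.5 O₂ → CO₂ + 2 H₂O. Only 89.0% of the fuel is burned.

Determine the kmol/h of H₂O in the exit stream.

161 kmol/h

Stoichiometric O₂ = 1.5 × 90.2 = 135.3 kmol/h; O₂ fed = 135.3 × 1.397 = 189 kmol/h.
Fuel reacted = 0.89 × 90.2 → ξ = 80.28 kmol/h.
Outlet (n = n₀ + ν ξ):
  CH₃OH: 90.2 − 1(80.28) = 9.922
  O₂: 189 − 1.5(80.28) = 68.6
  CO₂: 0 + 1(80.28) = 80.28
  H₂O: 0 + 2(80.28) = 160.6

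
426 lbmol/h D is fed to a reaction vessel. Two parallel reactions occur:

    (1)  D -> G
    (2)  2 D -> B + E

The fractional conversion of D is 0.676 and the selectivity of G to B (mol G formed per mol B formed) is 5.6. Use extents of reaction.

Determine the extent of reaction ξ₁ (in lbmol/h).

Conversion of D: D consumed = 0.676 × 426 = 288 lbmol/h = 1ξ₁ + 2ξ₂.
Selectivity: 1ξ₁ / (1ξ₂) = 5.6 → ξ₁ = 5.6 ξ₂.
Substitute: (1·5.6 + 2) ξ₂ = 288 → ξ₂ = 37.89 lbmol/h, ξ₁ = 212.2 lbmol/h.
Outlet amounts (n = n₀ + Σ ν·ξ):
  D: 426 − 1(212.2) − 2(37.89) = 138
  G: 0 + 1(212.2) = 212.2
  B: 0 + 1(37.89) = 37.89
  E: 0 + 1(37.89) = 37.89

ξ₁ = 212 lbmol/h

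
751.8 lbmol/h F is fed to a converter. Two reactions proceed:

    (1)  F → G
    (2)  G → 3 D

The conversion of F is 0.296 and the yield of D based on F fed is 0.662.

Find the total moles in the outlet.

Conversion of F: F consumed = 1ξ₁ = 0.296 × 751.8 → ξ₁ = 222.5 lbmol/h.
Yield of D: 3ξ₂ / 751.8 = 0.662 → ξ₂ = 165.9 lbmol/h.
Outlet amounts (n = n₀ + Σ ν·ξ):
  F: 751.8 − 1(222.5) = 529.3
  G: 0 + 1(222.5) − 1(165.9) = 56.64
  D: 0 + 3(165.9) = 497.7
Total out = 529.3 + 56.64 + 497.7 = 1084 lbmol/h.

1080 lbmol/h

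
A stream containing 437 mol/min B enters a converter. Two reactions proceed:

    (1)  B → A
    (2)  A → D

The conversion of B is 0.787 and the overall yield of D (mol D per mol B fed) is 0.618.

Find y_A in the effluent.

Conversion of B: B consumed = 1ξ₁ = 0.787 × 437 → ξ₁ = 343.9 mol/min.
Yield of D: 1ξ₂ / 437 = 0.618 → ξ₂ = 270.1 mol/min.
Outlet amounts (n = n₀ + Σ ν·ξ):
  B: 437 − 1(343.9) = 93.08
  A: 0 + 1(343.9) − 1(270.1) = 73.85
  D: 0 + 1(270.1) = 270.1
Total out = 437 mol/min; y_A = 73.85 / 437 = 0.169.

0.169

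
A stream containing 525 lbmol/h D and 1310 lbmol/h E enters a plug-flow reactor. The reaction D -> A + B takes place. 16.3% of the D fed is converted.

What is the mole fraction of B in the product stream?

0.0446

D reacted = 0.163 × 525 = 85.58 lbmol/h; ν_D = −1, so ξ = 85.58/1 = 85.58 lbmol/h.
Outlet amounts (n = n₀ + ν ξ):
  D: 525 − 1(85.58) = 439.4
  A: 0 + 1(85.58) = 85.58
  B: 0 + 1(85.58) = 85.58
  E: 1310 (inert)
Total out = 1921 lbmol/h; y_B = 85.58 / 1921 = 0.04456.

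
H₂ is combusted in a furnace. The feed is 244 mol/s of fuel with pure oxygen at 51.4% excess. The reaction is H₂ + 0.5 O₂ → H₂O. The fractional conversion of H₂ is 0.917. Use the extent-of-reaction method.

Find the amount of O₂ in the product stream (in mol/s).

72.8 mol/s

Stoichiometric O₂ = 0.5 × 244 = 122 mol/s; O₂ fed = 122 × 1.514 = 184.7 mol/s.
Fuel reacted = 0.917 × 244 → ξ = 223.7 mol/s.
Outlet (n = n₀ + ν ξ):
  H₂: 244 − 1(223.7) = 20.25
  O₂: 184.7 − 0.5(223.7) = 72.83
  H₂O: 0 + 1(223.7) = 223.7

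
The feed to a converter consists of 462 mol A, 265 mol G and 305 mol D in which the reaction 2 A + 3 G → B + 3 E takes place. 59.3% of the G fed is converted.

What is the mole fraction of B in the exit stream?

0.0535

G reacted = 0.593 × 265 = 157.1 mol; ν_G = −3, so ξ = 157.1/3 = 52.38 mol.
Outlet amounts (n = n₀ + ν ξ):
  A: 462 − 2(52.38) = 357.2
  G: 265 − 3(52.38) = 107.9
  B: 0 + 1(52.38) = 52.38
  E: 0 + 3(52.38) = 157.1
  D: 305 (inert)
Total out = 979.6 mol; y_B = 52.38 / 979.6 = 0.05347.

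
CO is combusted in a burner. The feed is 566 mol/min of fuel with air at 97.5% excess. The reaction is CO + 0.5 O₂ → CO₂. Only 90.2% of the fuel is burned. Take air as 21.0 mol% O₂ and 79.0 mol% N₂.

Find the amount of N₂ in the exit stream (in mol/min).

2100 mol/min

Stoichiometric O₂ = 0.5 × 566 = 283 mol/min; O₂ fed = 283 × 1.975 = 558.9 mol/min.
N₂ fed = 558.9 × 79/21 = 2103 mol/min.
Fuel reacted = 0.902 × 566 → ξ = 510.5 mol/min.
Outlet (n = n₀ + ν ξ):
  CO: 566 − 1(510.5) = 55.47
  O₂: 558.9 − 0.5(510.5) = 303.7
  N₂: 2103 (inert)
  CO₂: 0 + 1(510.5) = 510.5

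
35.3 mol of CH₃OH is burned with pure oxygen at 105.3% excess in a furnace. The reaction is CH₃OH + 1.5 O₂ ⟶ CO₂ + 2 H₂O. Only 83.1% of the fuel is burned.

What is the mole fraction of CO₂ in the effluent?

Stoichiometric O₂ = 1.5 × 35.3 = 52.95 mol; O₂ fed = 52.95 × 2.053 = 108.7 mol.
Fuel reacted = 0.831 × 35.3 → ξ = 29.33 mol.
Outlet (n = n₀ + ν ξ):
  CH₃OH: 35.3 − 1(29.33) = 5.966
  O₂: 108.7 − 1.5(29.33) = 64.7
  CO₂: 0 + 1(29.33) = 29.33
  H₂O: 0 + 2(29.33) = 58.67
Total out = 158.7 mol; y_CO₂ = 29.33 / 158.7 = 0.1849.

0.185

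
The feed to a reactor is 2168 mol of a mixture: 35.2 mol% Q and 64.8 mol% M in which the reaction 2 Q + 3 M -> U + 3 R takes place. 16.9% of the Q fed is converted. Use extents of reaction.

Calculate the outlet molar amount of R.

193 mol

Q reacted = 0.169 × 763.1 = 129 mol; ν_Q = −2, so ξ = 129/2 = 64.48 mol.
Outlet amounts (n = n₀ + ν ξ):
  Q: 763.1 − 2(64.48) = 634.2
  M: 1405 − 3(64.48) = 1211
  U: 0 + 1(64.48) = 64.48
  R: 0 + 3(64.48) = 193.5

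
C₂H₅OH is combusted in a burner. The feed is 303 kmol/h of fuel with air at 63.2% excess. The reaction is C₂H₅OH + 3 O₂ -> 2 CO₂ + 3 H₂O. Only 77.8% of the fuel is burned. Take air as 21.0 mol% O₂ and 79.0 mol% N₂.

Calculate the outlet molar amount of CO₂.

Stoichiometric O₂ = 3 × 303 = 909 kmol/h; O₂ fed = 909 × 1.632 = 1483 kmol/h.
N₂ fed = 1483 × 79/21 = 5581 kmol/h.
Fuel reacted = 0.778 × 303 → ξ = 235.7 kmol/h.
Outlet (n = n₀ + ν ξ):
  C₂H₅OH: 303 − 1(235.7) = 67.27
  O₂: 1483 − 3(235.7) = 776.3
  N₂: 5581 (inert)
  CO₂: 0 + 2(235.7) = 471.5
  H₂O: 0 + 3(235.7) = 707.2

471 kmol/h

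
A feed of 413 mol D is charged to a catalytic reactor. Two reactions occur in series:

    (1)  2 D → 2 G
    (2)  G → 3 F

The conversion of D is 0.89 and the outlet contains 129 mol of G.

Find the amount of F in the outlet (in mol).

Conversion of D: D consumed = 2ξ₁ = 0.89 × 413 → ξ₁ = 183.8 mol.
G balance: n_G = 0 + 2ξ₁ − 1ξ₂ = 129 → ξ₂ = (2·183.8 − 129)/1 = 238.6 mol.
Outlet amounts (n = n₀ + Σ ν·ξ):
  D: 413 − 2(183.8) = 45.43
  G: 0 + 2(183.8) − 1(238.6) = 129
  F: 0 + 3(238.6) = 715.7

716 mol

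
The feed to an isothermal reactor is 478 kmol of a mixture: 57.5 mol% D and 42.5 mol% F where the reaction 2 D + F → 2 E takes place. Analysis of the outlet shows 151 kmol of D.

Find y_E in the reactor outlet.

0.298

For D: n = n₀ − 2ξ → 151 = 274.9 − 2ξ, giving ξ = 61.93 kmol.
Outlet amounts (n = n₀ + ν ξ):
  D: 274.9 − 2(61.93) = 151
  F: 203.2 − 1(61.93) = 141.2
  E: 0 + 2(61.93) = 123.9
Total out = 416.1 kmol; y_E = 123.9 / 416.1 = 0.2977.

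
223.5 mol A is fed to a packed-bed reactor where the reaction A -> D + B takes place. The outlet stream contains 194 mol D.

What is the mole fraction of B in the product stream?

0.465

For D: n = n₀ + 1ξ → 194 = 0 + 1ξ, giving ξ = 194 mol.
Outlet amounts (n = n₀ + ν ξ):
  A: 223.5 − 1(194) = 29.5
  D: 0 + 1(194) = 194
  B: 0 + 1(194) = 194
Total out = 417.5 mol; y_B = 194 / 417.5 = 0.4647.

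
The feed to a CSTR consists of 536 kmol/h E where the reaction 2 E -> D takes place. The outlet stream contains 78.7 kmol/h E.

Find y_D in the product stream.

For E: n = n₀ − 2ξ → 78.7 = 536 − 2ξ, giving ξ = 228.7 kmol/h.
Outlet amounts (n = n₀ + ν ξ):
  E: 536 − 2(228.7) = 78.7
  D: 0 + 1(228.7) = 228.7
Total out = 307.4 kmol/h; y_D = 228.7 / 307.4 = 0.7439.

0.744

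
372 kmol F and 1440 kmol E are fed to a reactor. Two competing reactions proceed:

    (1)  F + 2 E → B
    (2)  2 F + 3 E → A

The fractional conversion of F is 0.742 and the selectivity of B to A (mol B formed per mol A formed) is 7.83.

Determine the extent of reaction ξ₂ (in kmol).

Conversion of F: F consumed = 0.742 × 372 = 276 kmol = 1ξ₁ + 2ξ₂.
Selectivity: 1ξ₁ / (1ξ₂) = 7.83 → ξ₁ = 7.83 ξ₂.
Substitute: (1·7.83 + 2) ξ₂ = 276 → ξ₂ = 28.08 kmol, ξ₁ = 219.9 kmol.
Outlet amounts (n = n₀ + Σ ν·ξ):
  F: 372 − 1(219.9) − 2(28.08) = 95.98
  E: 1440 − 2(219.9) − 3(28.08) = 916
  B: 0 + 1(219.9) = 219.9
  A: 0 + 1(28.08) = 28.08

ξ₂ = 28.1 kmol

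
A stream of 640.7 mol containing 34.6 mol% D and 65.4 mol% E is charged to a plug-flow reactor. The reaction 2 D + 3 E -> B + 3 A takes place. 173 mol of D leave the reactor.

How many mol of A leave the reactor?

For D: n = n₀ − 2ξ → 173 = 221.7 − 2ξ, giving ξ = 24.34 mol.
Outlet amounts (n = n₀ + ν ξ):
  D: 221.7 − 2(24.34) = 173
  E: 419 − 3(24.34) = 346
  B: 0 + 1(24.34) = 24.34
  A: 0 + 3(24.34) = 73.02

73 mol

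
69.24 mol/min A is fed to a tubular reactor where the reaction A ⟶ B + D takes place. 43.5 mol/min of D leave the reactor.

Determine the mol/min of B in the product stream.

43.5 mol/min

For D: n = n₀ + 1ξ → 43.5 = 0 + 1ξ, giving ξ = 43.5 mol/min.
Outlet amounts (n = n₀ + ν ξ):
  A: 69.24 − 1(43.5) = 25.74
  B: 0 + 1(43.5) = 43.5
  D: 0 + 1(43.5) = 43.5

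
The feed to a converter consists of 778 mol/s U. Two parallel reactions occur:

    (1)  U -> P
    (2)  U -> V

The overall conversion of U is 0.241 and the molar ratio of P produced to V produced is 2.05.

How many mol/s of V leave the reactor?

61.5 mol/s

Conversion of U: U consumed = 0.241 × 778 = 187.5 mol/s = 1ξ₁ + 1ξ₂.
Selectivity: 1ξ₁ / (1ξ₂) = 2.05 → ξ₁ = 2.05 ξ₂.
Substitute: (1·2.05 + 1) ξ₂ = 187.5 → ξ₂ = 61.47 mol/s, ξ₁ = 126 mol/s.
Outlet amounts (n = n₀ + Σ ν·ξ):
  U: 778 − 1(126) − 1(61.47) = 590.5
  P: 0 + 1(126) = 126
  V: 0 + 1(61.47) = 61.47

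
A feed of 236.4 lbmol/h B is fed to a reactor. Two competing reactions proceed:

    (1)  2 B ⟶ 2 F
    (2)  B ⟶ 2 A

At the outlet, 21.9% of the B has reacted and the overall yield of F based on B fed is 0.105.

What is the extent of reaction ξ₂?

ξ₂ = 26.9 lbmol/h

Yield of F: 2ξ₁ / 236.4 = 0.105 → ξ₁ = 12.41 lbmol/h.
Conversion of B: 2ξ₁ + 1ξ₂ = 0.219 × 236.4 = 51.77 → ξ₂ = 26.95 lbmol/h.
Outlet amounts (n = n₀ + Σ ν·ξ):
  B: 236.4 − 2(12.41) − 1(26.95) = 184.6
  F: 0 + 2(12.41) = 24.82
  A: 0 + 2(26.95) = 53.9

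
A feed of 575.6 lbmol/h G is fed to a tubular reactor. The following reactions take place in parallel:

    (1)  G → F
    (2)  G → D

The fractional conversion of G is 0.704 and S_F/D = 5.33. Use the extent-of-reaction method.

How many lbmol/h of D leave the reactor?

64 lbmol/h

Conversion of G: G consumed = 0.704 × 575.6 = 405.2 lbmol/h = 1ξ₁ + 1ξ₂.
Selectivity: 1ξ₁ / (1ξ₂) = 5.33 → ξ₁ = 5.33 ξ₂.
Substitute: (1·5.33 + 1) ξ₂ = 405.2 → ξ₂ = 64.02 lbmol/h, ξ₁ = 341.2 lbmol/h.
Outlet amounts (n = n₀ + Σ ν·ξ):
  G: 575.6 − 1(341.2) − 1(64.02) = 170.4
  F: 0 + 1(341.2) = 341.2
  D: 0 + 1(64.02) = 64.02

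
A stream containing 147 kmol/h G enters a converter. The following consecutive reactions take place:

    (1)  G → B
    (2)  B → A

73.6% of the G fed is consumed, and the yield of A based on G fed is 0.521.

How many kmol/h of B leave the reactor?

Conversion of G: G consumed = 1ξ₁ = 0.736 × 147 → ξ₁ = 108.2 kmol/h.
Yield of A: 1ξ₂ / 147 = 0.521 → ξ₂ = 76.59 kmol/h.
Outlet amounts (n = n₀ + Σ ν·ξ):
  G: 147 − 1(108.2) = 38.81
  B: 0 + 1(108.2) − 1(76.59) = 31.6
  A: 0 + 1(76.59) = 76.59

31.6 kmol/h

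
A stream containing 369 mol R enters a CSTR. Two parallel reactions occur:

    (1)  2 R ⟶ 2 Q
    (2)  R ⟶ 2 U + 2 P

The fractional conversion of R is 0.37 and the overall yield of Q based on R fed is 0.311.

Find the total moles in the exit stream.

Yield of Q: 2ξ₁ / 369 = 0.311 → ξ₁ = 57.38 mol.
Conversion of R: 2ξ₁ + 1ξ₂ = 0.37 × 369 = 136.5 → ξ₂ = 21.77 mol.
Outlet amounts (n = n₀ + Σ ν·ξ):
  R: 369 − 2(57.38) − 1(21.77) = 232.5
  Q: 0 + 2(57.38) = 114.8
  U: 0 + 2(21.77) = 43.54
  P: 0 + 2(21.77) = 43.54
Total out = 232.5 + 114.8 + 43.54 + 43.54 = 434.3 mol.

434 mol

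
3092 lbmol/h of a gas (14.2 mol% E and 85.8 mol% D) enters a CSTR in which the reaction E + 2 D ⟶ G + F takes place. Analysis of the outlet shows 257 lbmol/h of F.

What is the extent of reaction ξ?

ξ = 257 lbmol/h

For F: n = n₀ + 1ξ → 257 = 0 + 1ξ, giving ξ = 257 lbmol/h.
Outlet amounts (n = n₀ + ν ξ):
  E: 439.1 − 1(257) = 182.1
  D: 2653 − 2(257) = 2139
  G: 0 + 1(257) = 257
  F: 0 + 1(257) = 257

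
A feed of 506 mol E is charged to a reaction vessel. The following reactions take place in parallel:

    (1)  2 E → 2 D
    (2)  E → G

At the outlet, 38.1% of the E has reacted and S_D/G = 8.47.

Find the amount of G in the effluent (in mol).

20.4 mol

Conversion of E: E consumed = 0.381 × 506 = 192.8 mol = 2ξ₁ + 1ξ₂.
Selectivity: 2ξ₁ / (1ξ₂) = 8.47 → ξ₁ = 4.235 ξ₂.
Substitute: (2·4.235 + 1) ξ₂ = 192.8 → ξ₂ = 20.36 mol, ξ₁ = 86.21 mol.
Outlet amounts (n = n₀ + Σ ν·ξ):
  E: 506 − 2(86.21) − 1(20.36) = 313.2
  D: 0 + 2(86.21) = 172.4
  G: 0 + 1(20.36) = 20.36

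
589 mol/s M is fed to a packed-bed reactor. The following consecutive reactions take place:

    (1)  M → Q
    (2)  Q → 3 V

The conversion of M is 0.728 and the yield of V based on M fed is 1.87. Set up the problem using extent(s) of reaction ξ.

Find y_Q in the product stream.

0.0466

Conversion of M: M consumed = 1ξ₁ = 0.728 × 589 → ξ₁ = 428.8 mol/s.
Yield of V: 3ξ₂ / 589 = 1.87 → ξ₂ = 367.1 mol/s.
Outlet amounts (n = n₀ + Σ ν·ξ):
  M: 589 − 1(428.8) = 160.2
  Q: 0 + 1(428.8) − 1(367.1) = 61.65
  V: 0 + 3(367.1) = 1101
Total out = 1323 mol/s; y_Q = 61.65 / 1323 = 0.04659.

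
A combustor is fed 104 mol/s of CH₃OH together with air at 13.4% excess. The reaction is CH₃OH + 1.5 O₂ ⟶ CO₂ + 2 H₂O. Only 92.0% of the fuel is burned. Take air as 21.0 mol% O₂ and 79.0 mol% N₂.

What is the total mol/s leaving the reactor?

994 mol/s

Stoichiometric O₂ = 1.5 × 104 = 156 mol/s; O₂ fed = 156 × 1.134 = 176.9 mol/s.
N₂ fed = 176.9 × 79/21 = 665.5 mol/s.
Fuel reacted = 0.92 × 104 → ξ = 95.68 mol/s.
Outlet (n = n₀ + ν ξ):
  CH₃OH: 104 − 1(95.68) = 8.32
  O₂: 176.9 − 1.5(95.68) = 33.38
  N₂: 665.5 (inert)
  CO₂: 0 + 1(95.68) = 95.68
  H₂O: 0 + 2(95.68) = 191.4
Total out = 8.32 + 33.38 + 665.5 + 95.68 + 191.4 = 994.2 mol/s.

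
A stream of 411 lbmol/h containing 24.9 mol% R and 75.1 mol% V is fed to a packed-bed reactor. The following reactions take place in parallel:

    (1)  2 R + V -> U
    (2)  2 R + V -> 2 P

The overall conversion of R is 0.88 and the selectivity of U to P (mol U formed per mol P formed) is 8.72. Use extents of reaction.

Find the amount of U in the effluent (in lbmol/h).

42.6 lbmol/h

Conversion of R: R consumed = 0.88 × 102.3 = 90.06 lbmol/h = 2ξ₁ + 2ξ₂.
Selectivity: 1ξ₁ / (2ξ₂) = 8.72 → ξ₁ = 17.44 ξ₂.
Substitute: (2·17.44 + 2) ξ₂ = 90.06 → ξ₂ = 2.442 lbmol/h, ξ₁ = 42.59 lbmol/h.
Outlet amounts (n = n₀ + Σ ν·ξ):
  R: 102.3 − 2(42.59) − 2(2.442) = 12.28
  V: 308.7 − 1(42.59) − 1(2.442) = 263.6
  U: 0 + 1(42.59) = 42.59
  P: 0 + 2(2.442) = 4.884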